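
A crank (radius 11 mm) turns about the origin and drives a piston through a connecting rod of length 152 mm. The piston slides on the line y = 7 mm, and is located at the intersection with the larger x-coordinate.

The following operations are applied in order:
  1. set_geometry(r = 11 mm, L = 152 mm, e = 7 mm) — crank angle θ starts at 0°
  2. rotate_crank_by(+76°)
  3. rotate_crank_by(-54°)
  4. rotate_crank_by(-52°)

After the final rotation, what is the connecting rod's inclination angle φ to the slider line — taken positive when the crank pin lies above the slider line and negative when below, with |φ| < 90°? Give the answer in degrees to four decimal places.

set_geometry: r = 11 mm, L = 152 mm, e = 7 mm; θ ← 0°
rotate_crank_by(+76°): θ ← 0° +76° = 76°
rotate_crank_by(-54°): θ ← 76° -54° = 22°
rotate_crank_by(-52°): θ ← 22° -52° = -30°
crank pin P = (r cos θ, r sin θ) = (9.526279, -5.500000)
h = r sin θ − e = -5.500000 − 7 = -12.500000
sin φ = h / L = -12.500000 / 152 = -0.08223684
φ = arcsin(-0.08223684) = -4.717151°

-4.7172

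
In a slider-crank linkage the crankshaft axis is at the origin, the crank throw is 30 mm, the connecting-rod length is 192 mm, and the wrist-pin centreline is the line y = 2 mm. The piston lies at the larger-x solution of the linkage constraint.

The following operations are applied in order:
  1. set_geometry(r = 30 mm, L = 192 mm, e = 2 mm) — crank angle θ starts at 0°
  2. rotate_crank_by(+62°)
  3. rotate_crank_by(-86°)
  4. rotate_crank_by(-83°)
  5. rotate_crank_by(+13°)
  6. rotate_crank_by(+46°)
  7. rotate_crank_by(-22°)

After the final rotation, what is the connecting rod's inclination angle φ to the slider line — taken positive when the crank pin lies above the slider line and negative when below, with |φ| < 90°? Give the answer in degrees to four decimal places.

-9.0469

set_geometry: r = 30 mm, L = 192 mm, e = 2 mm; θ ← 0°
rotate_crank_by(+62°): θ ← 0° +62° = 62°
rotate_crank_by(-86°): θ ← 62° -86° = -24°
rotate_crank_by(-83°): θ ← -24° -83° = -107°
rotate_crank_by(+13°): θ ← -107° +13° = -94°
rotate_crank_by(+46°): θ ← -94° +46° = -48°
rotate_crank_by(-22°): θ ← -48° -22° = -70°
crank pin P = (r cos θ, r sin θ) = (10.260604, -28.190779)
h = r sin θ − e = -28.190779 − 2 = -30.190779
sin φ = h / L = -30.190779 / 192 = -0.15724364
φ = arcsin(-0.15724364) = -9.046943°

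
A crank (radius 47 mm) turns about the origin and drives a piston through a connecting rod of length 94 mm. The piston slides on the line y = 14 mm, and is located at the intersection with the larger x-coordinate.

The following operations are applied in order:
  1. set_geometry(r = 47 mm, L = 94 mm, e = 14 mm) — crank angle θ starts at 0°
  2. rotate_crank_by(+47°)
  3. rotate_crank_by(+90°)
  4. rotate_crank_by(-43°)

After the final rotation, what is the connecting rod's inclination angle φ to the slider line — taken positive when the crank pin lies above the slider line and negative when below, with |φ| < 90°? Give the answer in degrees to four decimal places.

20.4779

set_geometry: r = 47 mm, L = 94 mm, e = 14 mm; θ ← 0°
rotate_crank_by(+47°): θ ← 0° +47° = 47°
rotate_crank_by(+90°): θ ← 47° +90° = 137°
rotate_crank_by(-43°): θ ← 137° -43° = 94°
crank pin P = (r cos θ, r sin θ) = (-3.278554, 46.885510)
h = r sin θ − e = 46.885510 − 14 = 32.885510
sin φ = h / L = 32.885510 / 94 = 0.34984585
φ = arcsin(0.34984585) = 20.477887°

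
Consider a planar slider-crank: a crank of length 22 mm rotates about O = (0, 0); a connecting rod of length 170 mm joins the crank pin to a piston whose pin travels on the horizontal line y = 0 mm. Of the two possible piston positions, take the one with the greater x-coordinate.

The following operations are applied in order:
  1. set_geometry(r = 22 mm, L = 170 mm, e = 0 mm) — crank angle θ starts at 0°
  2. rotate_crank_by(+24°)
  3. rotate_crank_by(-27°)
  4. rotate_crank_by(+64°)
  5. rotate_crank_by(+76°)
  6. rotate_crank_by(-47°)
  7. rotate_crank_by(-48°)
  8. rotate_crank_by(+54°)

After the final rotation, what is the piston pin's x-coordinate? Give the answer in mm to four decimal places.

166.2865

set_geometry: r = 22 mm, L = 170 mm, e = 0 mm; θ ← 0°
rotate_crank_by(+24°): θ ← 0° +24° = 24°
rotate_crank_by(-27°): θ ← 24° -27° = -3°
rotate_crank_by(+64°): θ ← -3° +64° = 61°
rotate_crank_by(+76°): θ ← 61° +76° = 137°
rotate_crank_by(-47°): θ ← 137° -47° = 90°
rotate_crank_by(-48°): θ ← 90° -48° = 42°
rotate_crank_by(+54°): θ ← 42° +54° = 96°
crank pin P = (r cos θ, r sin θ) = (-2.299626, 21.879482)
h = r sin θ − e = 21.879482 − 0 = 21.879482
x = r cos θ + √(L² − h²) = -2.299626 + √(28900.0 − 478.7117) = -2.299626 + 168.586145 = 166.286519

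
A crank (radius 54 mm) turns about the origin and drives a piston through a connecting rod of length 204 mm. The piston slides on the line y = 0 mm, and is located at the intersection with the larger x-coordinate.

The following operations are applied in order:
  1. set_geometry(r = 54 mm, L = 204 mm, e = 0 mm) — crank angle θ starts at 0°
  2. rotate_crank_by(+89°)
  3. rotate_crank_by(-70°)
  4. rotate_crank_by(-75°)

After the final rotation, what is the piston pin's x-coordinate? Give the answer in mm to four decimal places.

229.2236

set_geometry: r = 54 mm, L = 204 mm, e = 0 mm; θ ← 0°
rotate_crank_by(+89°): θ ← 0° +89° = 89°
rotate_crank_by(-70°): θ ← 89° -70° = 19°
rotate_crank_by(-75°): θ ← 19° -75° = -56°
crank pin P = (r cos θ, r sin θ) = (30.196417, -44.768029)
h = r sin θ − e = -44.768029 − 0 = -44.768029
x = r cos θ + √(L² − h²) = 30.196417 + √(41616.0 − 2004.1764) = 30.196417 + 199.027193 = 229.223610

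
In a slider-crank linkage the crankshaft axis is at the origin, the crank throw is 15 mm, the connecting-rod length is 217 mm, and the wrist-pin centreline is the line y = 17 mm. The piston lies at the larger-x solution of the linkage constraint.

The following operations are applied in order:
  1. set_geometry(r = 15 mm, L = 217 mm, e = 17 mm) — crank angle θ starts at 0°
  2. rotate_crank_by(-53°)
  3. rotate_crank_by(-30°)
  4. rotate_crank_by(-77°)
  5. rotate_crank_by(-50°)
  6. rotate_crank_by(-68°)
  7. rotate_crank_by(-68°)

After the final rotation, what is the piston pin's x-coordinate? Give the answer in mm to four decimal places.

231.1421

set_geometry: r = 15 mm, L = 217 mm, e = 17 mm; θ ← 0°
rotate_crank_by(-53°): θ ← 0° -53° = -53°
rotate_crank_by(-30°): θ ← -53° -30° = -83°
rotate_crank_by(-77°): θ ← -83° -77° = -160°
rotate_crank_by(-50°): θ ← -160° -50° = -210°
rotate_crank_by(-68°): θ ← -210° -68° = -278°
rotate_crank_by(-68°): θ ← -278° -68° = -346°
crank pin P = (r cos θ, r sin θ) = (14.554436, 3.628828)
h = r sin θ − e = 3.628828 − 17 = -13.371172
x = r cos θ + √(L² − h²) = 14.554436 + √(47089.0 − 178.7882) = 14.554436 + 216.587654 = 231.142090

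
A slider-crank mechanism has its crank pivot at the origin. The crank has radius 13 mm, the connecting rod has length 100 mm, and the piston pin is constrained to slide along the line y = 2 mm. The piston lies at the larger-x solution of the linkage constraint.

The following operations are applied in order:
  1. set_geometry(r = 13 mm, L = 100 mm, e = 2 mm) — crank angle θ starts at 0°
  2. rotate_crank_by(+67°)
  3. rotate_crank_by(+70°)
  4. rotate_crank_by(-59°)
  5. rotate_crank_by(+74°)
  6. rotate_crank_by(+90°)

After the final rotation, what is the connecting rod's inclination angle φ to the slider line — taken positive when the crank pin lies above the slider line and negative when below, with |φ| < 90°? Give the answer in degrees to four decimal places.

-7.7461

set_geometry: r = 13 mm, L = 100 mm, e = 2 mm; θ ← 0°
rotate_crank_by(+67°): θ ← 0° +67° = 67°
rotate_crank_by(+70°): θ ← 67° +70° = 137°
rotate_crank_by(-59°): θ ← 137° -59° = 78°
rotate_crank_by(+74°): θ ← 78° +74° = 152°
rotate_crank_by(+90°): θ ← 152° +90° = 242°
crank pin P = (r cos θ, r sin θ) = (-6.103130, -11.478319)
h = r sin θ − e = -11.478319 − 2 = -13.478319
sin φ = h / L = -13.478319 / 100 = -0.13478319
φ = arcsin(-0.13478319) = -7.746083°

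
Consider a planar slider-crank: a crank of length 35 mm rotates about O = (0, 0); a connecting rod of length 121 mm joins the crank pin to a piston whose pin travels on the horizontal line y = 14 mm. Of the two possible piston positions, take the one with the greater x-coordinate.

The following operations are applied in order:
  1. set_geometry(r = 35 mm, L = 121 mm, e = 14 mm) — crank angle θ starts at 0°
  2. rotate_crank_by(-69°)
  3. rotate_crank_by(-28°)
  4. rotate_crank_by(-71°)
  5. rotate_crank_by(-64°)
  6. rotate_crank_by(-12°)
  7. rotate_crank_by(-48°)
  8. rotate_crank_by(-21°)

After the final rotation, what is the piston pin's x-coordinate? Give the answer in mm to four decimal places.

144.3129

set_geometry: r = 35 mm, L = 121 mm, e = 14 mm; θ ← 0°
rotate_crank_by(-69°): θ ← 0° -69° = -69°
rotate_crank_by(-28°): θ ← -69° -28° = -97°
rotate_crank_by(-71°): θ ← -97° -71° = -168°
rotate_crank_by(-64°): θ ← -168° -64° = -232°
rotate_crank_by(-12°): θ ← -232° -12° = -244°
rotate_crank_by(-48°): θ ← -244° -48° = -292°
rotate_crank_by(-21°): θ ← -292° -21° = -313°
crank pin P = (r cos θ, r sin θ) = (23.869943, 25.597380)
h = r sin θ − e = 25.597380 − 14 = 11.597380
x = r cos θ + √(L² − h²) = 23.869943 + √(14641.0 − 134.4992) = 23.869943 + 120.442936 = 144.312878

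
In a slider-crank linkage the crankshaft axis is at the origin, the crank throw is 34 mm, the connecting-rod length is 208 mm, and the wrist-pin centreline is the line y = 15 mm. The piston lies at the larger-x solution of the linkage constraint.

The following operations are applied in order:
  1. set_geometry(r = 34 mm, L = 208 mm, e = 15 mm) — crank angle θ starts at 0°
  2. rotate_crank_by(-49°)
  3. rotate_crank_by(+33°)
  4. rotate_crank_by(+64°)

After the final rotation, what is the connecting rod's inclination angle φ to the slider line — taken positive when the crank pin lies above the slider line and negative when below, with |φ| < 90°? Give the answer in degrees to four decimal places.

2.8293

set_geometry: r = 34 mm, L = 208 mm, e = 15 mm; θ ← 0°
rotate_crank_by(-49°): θ ← 0° -49° = -49°
rotate_crank_by(+33°): θ ← -49° +33° = -16°
rotate_crank_by(+64°): θ ← -16° +64° = 48°
crank pin P = (r cos θ, r sin θ) = (22.750441, 25.266924)
h = r sin θ − e = 25.266924 − 15 = 10.266924
sin φ = h / L = 10.266924 / 208 = 0.04936021
φ = arcsin(0.04936021) = 2.829282°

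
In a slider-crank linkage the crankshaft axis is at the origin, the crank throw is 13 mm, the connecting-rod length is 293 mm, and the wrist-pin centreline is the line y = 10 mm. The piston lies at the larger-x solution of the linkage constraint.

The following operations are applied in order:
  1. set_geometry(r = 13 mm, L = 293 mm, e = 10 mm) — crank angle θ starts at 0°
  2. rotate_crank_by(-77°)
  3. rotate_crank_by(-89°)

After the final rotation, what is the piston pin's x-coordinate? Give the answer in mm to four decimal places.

280.0911

set_geometry: r = 13 mm, L = 293 mm, e = 10 mm; θ ← 0°
rotate_crank_by(-77°): θ ← 0° -77° = -77°
rotate_crank_by(-89°): θ ← -77° -89° = -166°
crank pin P = (r cos θ, r sin θ) = (-12.613844, -3.144985)
h = r sin θ − e = -3.144985 − 10 = -13.144985
x = r cos θ + √(L² − h²) = -12.613844 + √(85849.0 − 172.7906) = -12.613844 + 292.704987 = 280.091142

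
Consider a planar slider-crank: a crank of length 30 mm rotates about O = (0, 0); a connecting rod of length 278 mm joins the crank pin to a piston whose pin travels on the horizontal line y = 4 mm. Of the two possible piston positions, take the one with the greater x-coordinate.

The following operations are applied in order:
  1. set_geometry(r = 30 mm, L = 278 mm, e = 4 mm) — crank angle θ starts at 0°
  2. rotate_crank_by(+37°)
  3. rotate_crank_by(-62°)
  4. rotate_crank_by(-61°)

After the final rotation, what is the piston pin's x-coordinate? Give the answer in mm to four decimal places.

set_geometry: r = 30 mm, L = 278 mm, e = 4 mm; θ ← 0°
rotate_crank_by(+37°): θ ← 0° +37° = 37°
rotate_crank_by(-62°): θ ← 37° -62° = -25°
rotate_crank_by(-61°): θ ← -25° -61° = -86°
crank pin P = (r cos θ, r sin θ) = (2.092694, -29.926922)
h = r sin θ − e = -29.926922 − 4 = -33.926922
x = r cos θ + √(L² − h²) = 2.092694 + √(77284.0 − 1151.0360) = 2.092694 + 275.922025 = 278.014719

278.0147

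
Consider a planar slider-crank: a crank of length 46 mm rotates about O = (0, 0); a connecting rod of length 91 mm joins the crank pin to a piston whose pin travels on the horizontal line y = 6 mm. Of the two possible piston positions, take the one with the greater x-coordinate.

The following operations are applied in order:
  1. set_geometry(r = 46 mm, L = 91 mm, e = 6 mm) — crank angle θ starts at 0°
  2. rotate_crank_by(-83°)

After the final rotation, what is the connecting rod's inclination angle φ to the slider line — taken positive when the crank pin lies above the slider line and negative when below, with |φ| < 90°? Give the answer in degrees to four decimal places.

set_geometry: r = 46 mm, L = 91 mm, e = 6 mm; θ ← 0°
rotate_crank_by(-83°): θ ← 0° -83° = -83°
crank pin P = (r cos θ, r sin θ) = (5.605990, -45.657123)
h = r sin θ − e = -45.657123 − 6 = -51.657123
sin φ = h / L = -51.657123 / 91 = -0.56766069
φ = arcsin(-0.56766069) = -34.587259°

-34.5873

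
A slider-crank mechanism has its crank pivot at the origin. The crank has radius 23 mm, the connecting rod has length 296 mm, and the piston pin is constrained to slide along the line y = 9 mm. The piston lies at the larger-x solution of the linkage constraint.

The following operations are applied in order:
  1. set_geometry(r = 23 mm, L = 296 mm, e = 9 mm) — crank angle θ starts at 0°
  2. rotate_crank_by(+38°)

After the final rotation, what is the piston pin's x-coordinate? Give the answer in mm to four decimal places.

314.0793

set_geometry: r = 23 mm, L = 296 mm, e = 9 mm; θ ← 0°
rotate_crank_by(+38°): θ ← 0° +38° = 38°
crank pin P = (r cos θ, r sin θ) = (18.124247, 14.160214)
h = r sin θ − e = 14.160214 − 9 = 5.160214
x = r cos θ + √(L² − h²) = 18.124247 + √(87616.0 − 26.6278) = 18.124247 + 295.955017 = 314.079265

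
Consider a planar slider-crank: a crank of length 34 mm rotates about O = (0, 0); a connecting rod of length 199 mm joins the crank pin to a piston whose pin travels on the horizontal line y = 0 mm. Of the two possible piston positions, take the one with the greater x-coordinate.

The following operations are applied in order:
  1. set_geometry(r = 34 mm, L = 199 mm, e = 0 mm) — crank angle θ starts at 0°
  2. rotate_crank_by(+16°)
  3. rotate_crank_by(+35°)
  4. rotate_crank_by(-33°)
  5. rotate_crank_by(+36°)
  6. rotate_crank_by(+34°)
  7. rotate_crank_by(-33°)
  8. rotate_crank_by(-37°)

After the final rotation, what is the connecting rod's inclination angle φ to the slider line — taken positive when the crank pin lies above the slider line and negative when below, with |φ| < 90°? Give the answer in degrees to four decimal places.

3.0264

set_geometry: r = 34 mm, L = 199 mm, e = 0 mm; θ ← 0°
rotate_crank_by(+16°): θ ← 0° +16° = 16°
rotate_crank_by(+35°): θ ← 16° +35° = 51°
rotate_crank_by(-33°): θ ← 51° -33° = 18°
rotate_crank_by(+36°): θ ← 18° +36° = 54°
rotate_crank_by(+34°): θ ← 54° +34° = 88°
rotate_crank_by(-33°): θ ← 88° -33° = 55°
rotate_crank_by(-37°): θ ← 55° -37° = 18°
crank pin P = (r cos θ, r sin θ) = (32.335922, 10.506578)
h = r sin θ − e = 10.506578 − 0 = 10.506578
sin φ = h / L = 10.506578 / 199 = 0.05279687
φ = arcsin(0.05279687) = 3.026445°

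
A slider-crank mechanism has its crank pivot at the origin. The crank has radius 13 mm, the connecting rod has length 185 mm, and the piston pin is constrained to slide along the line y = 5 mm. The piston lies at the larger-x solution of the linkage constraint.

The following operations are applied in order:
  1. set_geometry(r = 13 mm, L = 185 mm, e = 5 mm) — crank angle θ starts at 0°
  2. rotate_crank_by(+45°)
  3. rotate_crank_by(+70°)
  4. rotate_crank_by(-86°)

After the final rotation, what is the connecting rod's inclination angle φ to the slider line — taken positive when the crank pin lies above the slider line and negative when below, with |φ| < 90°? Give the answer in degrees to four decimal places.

0.4034

set_geometry: r = 13 mm, L = 185 mm, e = 5 mm; θ ← 0°
rotate_crank_by(+45°): θ ← 0° +45° = 45°
rotate_crank_by(+70°): θ ← 45° +70° = 115°
rotate_crank_by(-86°): θ ← 115° -86° = 29°
crank pin P = (r cos θ, r sin θ) = (11.370056, 6.302525)
h = r sin θ − e = 6.302525 − 5 = 1.302525
sin φ = h / L = 1.302525 / 185 = 0.00704068
φ = arcsin(0.00704068) = 0.403404°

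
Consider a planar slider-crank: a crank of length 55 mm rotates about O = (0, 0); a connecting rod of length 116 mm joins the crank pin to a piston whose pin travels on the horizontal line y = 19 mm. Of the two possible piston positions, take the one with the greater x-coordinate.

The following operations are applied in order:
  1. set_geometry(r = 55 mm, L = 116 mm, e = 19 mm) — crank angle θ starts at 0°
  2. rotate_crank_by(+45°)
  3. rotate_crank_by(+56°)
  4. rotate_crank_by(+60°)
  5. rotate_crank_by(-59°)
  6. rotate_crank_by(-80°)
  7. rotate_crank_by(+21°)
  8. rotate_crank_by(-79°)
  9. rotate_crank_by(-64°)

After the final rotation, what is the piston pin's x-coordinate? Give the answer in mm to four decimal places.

set_geometry: r = 55 mm, L = 116 mm, e = 19 mm; θ ← 0°
rotate_crank_by(+45°): θ ← 0° +45° = 45°
rotate_crank_by(+56°): θ ← 45° +56° = 101°
rotate_crank_by(+60°): θ ← 101° +60° = 161°
rotate_crank_by(-59°): θ ← 161° -59° = 102°
rotate_crank_by(-80°): θ ← 102° -80° = 22°
rotate_crank_by(+21°): θ ← 22° +21° = 43°
rotate_crank_by(-79°): θ ← 43° -79° = -36°
rotate_crank_by(-64°): θ ← -36° -64° = -100°
crank pin P = (r cos θ, r sin θ) = (-9.550650, -54.164426)
h = r sin θ − e = -54.164426 − 19 = -73.164426
x = r cos θ + √(L² − h²) = -9.550650 + √(13456.0 − 5353.0333) = -9.550650 + 90.016480 = 80.465830

80.4658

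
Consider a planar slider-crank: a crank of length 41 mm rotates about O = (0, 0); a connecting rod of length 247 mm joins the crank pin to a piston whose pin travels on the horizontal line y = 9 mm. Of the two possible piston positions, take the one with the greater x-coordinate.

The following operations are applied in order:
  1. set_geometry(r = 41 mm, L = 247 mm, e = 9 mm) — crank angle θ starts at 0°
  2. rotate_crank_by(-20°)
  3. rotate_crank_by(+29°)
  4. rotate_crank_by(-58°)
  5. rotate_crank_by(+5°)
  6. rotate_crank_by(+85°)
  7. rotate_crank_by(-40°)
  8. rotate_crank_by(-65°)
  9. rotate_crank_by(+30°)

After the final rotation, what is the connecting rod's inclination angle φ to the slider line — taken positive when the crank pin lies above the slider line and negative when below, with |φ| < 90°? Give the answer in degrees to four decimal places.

-7.4268

set_geometry: r = 41 mm, L = 247 mm, e = 9 mm; θ ← 0°
rotate_crank_by(-20°): θ ← 0° -20° = -20°
rotate_crank_by(+29°): θ ← -20° +29° = 9°
rotate_crank_by(-58°): θ ← 9° -58° = -49°
rotate_crank_by(+5°): θ ← -49° +5° = -44°
rotate_crank_by(+85°): θ ← -44° +85° = 41°
rotate_crank_by(-40°): θ ← 41° -40° = 1°
rotate_crank_by(-65°): θ ← 1° -65° = -64°
rotate_crank_by(+30°): θ ← -64° +30° = -34°
crank pin P = (r cos θ, r sin θ) = (33.990540, -22.926909)
h = r sin θ − e = -22.926909 − 9 = -31.926909
sin φ = h / L = -31.926909 / 247 = -0.12925874
φ = arcsin(-0.12925874) = -7.426760°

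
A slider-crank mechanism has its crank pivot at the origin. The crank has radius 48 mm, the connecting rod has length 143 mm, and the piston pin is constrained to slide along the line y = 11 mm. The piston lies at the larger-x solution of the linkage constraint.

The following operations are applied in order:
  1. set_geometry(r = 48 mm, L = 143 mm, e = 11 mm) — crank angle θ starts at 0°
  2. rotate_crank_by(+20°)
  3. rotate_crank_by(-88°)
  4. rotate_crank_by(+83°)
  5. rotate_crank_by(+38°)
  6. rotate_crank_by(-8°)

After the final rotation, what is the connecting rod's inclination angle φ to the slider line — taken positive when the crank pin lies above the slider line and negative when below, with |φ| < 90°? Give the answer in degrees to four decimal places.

set_geometry: r = 48 mm, L = 143 mm, e = 11 mm; θ ← 0°
rotate_crank_by(+20°): θ ← 0° +20° = 20°
rotate_crank_by(-88°): θ ← 20° -88° = -68°
rotate_crank_by(+83°): θ ← -68° +83° = 15°
rotate_crank_by(+38°): θ ← 15° +38° = 53°
rotate_crank_by(-8°): θ ← 53° -8° = 45°
crank pin P = (r cos θ, r sin θ) = (33.941125, 33.941125)
h = r sin θ − e = 33.941125 − 11 = 22.941125
sin φ = h / L = 22.941125 / 143 = 0.16042745
φ = arcsin(0.16042745) = 9.231708°

9.2317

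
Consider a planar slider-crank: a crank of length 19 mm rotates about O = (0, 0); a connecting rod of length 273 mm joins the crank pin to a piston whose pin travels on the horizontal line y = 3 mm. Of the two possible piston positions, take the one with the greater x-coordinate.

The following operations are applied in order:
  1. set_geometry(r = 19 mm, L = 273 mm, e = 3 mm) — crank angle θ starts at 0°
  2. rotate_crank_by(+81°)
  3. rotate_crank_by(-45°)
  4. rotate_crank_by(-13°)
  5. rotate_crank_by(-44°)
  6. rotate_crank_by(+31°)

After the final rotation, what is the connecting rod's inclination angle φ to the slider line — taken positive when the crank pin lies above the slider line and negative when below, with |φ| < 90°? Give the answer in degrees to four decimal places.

0.0628

set_geometry: r = 19 mm, L = 273 mm, e = 3 mm; θ ← 0°
rotate_crank_by(+81°): θ ← 0° +81° = 81°
rotate_crank_by(-45°): θ ← 81° -45° = 36°
rotate_crank_by(-13°): θ ← 36° -13° = 23°
rotate_crank_by(-44°): θ ← 23° -44° = -21°
rotate_crank_by(+31°): θ ← -21° +31° = 10°
crank pin P = (r cos θ, r sin θ) = (18.711347, 3.299315)
h = r sin θ − e = 3.299315 − 3 = 0.299315
sin φ = h / L = 0.299315 / 273 = 0.00109639
φ = arcsin(0.00109639) = 0.062819°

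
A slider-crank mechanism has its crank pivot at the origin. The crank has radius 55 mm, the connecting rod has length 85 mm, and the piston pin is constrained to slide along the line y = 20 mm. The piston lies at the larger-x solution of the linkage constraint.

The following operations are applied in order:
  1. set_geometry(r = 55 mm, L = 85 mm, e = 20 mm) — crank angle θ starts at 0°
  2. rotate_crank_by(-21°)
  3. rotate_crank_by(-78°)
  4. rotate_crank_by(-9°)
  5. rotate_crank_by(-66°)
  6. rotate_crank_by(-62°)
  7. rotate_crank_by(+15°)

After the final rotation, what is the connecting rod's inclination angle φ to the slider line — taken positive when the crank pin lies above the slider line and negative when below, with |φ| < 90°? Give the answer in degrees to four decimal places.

10.9070

set_geometry: r = 55 mm, L = 85 mm, e = 20 mm; θ ← 0°
rotate_crank_by(-21°): θ ← 0° -21° = -21°
rotate_crank_by(-78°): θ ← -21° -78° = -99°
rotate_crank_by(-9°): θ ← -99° -9° = -108°
rotate_crank_by(-66°): θ ← -108° -66° = -174°
rotate_crank_by(-62°): θ ← -174° -62° = -236°
rotate_crank_by(+15°): θ ← -236° +15° = -221°
crank pin P = (r cos θ, r sin θ) = (-41.509027, 36.083247)
h = r sin θ − e = 36.083247 − 20 = 16.083247
sin φ = h / L = 16.083247 / 85 = 0.18921467
φ = arcsin(0.18921467) = 10.906957°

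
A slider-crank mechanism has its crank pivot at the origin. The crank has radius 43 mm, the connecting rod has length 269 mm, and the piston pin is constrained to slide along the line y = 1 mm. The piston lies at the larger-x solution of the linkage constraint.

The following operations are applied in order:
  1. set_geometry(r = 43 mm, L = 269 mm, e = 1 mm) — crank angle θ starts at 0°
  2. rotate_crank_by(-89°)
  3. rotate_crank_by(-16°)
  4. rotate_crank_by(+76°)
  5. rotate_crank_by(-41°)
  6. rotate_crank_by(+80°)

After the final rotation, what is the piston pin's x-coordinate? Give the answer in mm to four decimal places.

311.2690

set_geometry: r = 43 mm, L = 269 mm, e = 1 mm; θ ← 0°
rotate_crank_by(-89°): θ ← 0° -89° = -89°
rotate_crank_by(-16°): θ ← -89° -16° = -105°
rotate_crank_by(+76°): θ ← -105° +76° = -29°
rotate_crank_by(-41°): θ ← -29° -41° = -70°
rotate_crank_by(+80°): θ ← -70° +80° = 10°
crank pin P = (r cos θ, r sin θ) = (42.346733, 7.466872)
h = r sin θ − e = 7.466872 − 1 = 6.466872
x = r cos θ + √(L² − h²) = 42.346733 + √(72361.0 − 41.8204) = 42.346733 + 268.922256 = 311.268989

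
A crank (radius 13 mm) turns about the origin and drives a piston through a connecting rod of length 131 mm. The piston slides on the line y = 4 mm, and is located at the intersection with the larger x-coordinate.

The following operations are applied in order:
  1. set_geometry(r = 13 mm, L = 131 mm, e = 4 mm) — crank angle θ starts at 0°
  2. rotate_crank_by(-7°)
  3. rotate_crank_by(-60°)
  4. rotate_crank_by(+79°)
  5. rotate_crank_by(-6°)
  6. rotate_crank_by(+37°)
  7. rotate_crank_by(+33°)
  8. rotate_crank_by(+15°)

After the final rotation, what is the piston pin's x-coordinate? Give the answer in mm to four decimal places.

set_geometry: r = 13 mm, L = 131 mm, e = 4 mm; θ ← 0°
rotate_crank_by(-7°): θ ← 0° -7° = -7°
rotate_crank_by(-60°): θ ← -7° -60° = -67°
rotate_crank_by(+79°): θ ← -67° +79° = 12°
rotate_crank_by(-6°): θ ← 12° -6° = 6°
rotate_crank_by(+37°): θ ← 6° +37° = 43°
rotate_crank_by(+33°): θ ← 43° +33° = 76°
rotate_crank_by(+15°): θ ← 76° +15° = 91°
crank pin P = (r cos θ, r sin θ) = (-0.226881, 12.998020)
h = r sin θ − e = 12.998020 − 4 = 8.998020
x = r cos θ + √(L² − h²) = -0.226881 + √(17161.0 − 80.9644) = -0.226881 + 130.690610 = 130.463729

130.4637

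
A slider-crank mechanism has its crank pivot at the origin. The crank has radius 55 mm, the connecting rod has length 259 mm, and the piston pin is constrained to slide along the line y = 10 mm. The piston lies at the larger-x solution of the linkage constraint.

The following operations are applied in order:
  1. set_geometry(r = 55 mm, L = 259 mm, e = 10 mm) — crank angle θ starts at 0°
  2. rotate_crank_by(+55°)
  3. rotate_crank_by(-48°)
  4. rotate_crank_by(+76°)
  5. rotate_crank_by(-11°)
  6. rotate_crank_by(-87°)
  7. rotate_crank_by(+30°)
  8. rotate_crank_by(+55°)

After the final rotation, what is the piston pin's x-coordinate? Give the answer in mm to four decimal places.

set_geometry: r = 55 mm, L = 259 mm, e = 10 mm; θ ← 0°
rotate_crank_by(+55°): θ ← 0° +55° = 55°
rotate_crank_by(-48°): θ ← 55° -48° = 7°
rotate_crank_by(+76°): θ ← 7° +76° = 83°
rotate_crank_by(-11°): θ ← 83° -11° = 72°
rotate_crank_by(-87°): θ ← 72° -87° = -15°
rotate_crank_by(+30°): θ ← -15° +30° = 15°
rotate_crank_by(+55°): θ ← 15° +55° = 70°
crank pin P = (r cos θ, r sin θ) = (18.811108, 51.683094)
h = r sin θ − e = 51.683094 − 10 = 41.683094
x = r cos θ + √(L² − h²) = 18.811108 + √(67081.0 − 1737.4803) = 18.811108 + 255.623785 = 274.434893

274.4349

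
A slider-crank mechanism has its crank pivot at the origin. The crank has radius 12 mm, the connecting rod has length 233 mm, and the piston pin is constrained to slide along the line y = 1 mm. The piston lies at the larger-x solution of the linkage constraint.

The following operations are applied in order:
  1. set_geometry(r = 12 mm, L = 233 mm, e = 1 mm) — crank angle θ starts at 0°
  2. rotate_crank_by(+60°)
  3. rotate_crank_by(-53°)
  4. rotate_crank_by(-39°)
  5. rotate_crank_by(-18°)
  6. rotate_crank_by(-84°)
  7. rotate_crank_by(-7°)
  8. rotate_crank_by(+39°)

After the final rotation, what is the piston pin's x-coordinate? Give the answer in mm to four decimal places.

230.1566

set_geometry: r = 12 mm, L = 233 mm, e = 1 mm; θ ← 0°
rotate_crank_by(+60°): θ ← 0° +60° = 60°
rotate_crank_by(-53°): θ ← 60° -53° = 7°
rotate_crank_by(-39°): θ ← 7° -39° = -32°
rotate_crank_by(-18°): θ ← -32° -18° = -50°
rotate_crank_by(-84°): θ ← -50° -84° = -134°
rotate_crank_by(-7°): θ ← -134° -7° = -141°
rotate_crank_by(+39°): θ ← -141° +39° = -102°
crank pin P = (r cos θ, r sin θ) = (-2.494940, -11.737771)
h = r sin θ − e = -11.737771 − 1 = -12.737771
x = r cos θ + √(L² − h²) = -2.494940 + √(54289.0 − 162.2508) = -2.494940 + 232.651562 = 230.156621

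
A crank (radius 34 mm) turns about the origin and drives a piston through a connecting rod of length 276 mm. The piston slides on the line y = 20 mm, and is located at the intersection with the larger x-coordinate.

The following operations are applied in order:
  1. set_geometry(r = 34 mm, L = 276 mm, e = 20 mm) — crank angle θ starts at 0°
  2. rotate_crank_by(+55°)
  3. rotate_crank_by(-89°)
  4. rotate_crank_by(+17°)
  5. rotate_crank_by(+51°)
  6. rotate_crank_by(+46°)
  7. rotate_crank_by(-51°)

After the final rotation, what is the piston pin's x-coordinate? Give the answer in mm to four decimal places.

305.7147

set_geometry: r = 34 mm, L = 276 mm, e = 20 mm; θ ← 0°
rotate_crank_by(+55°): θ ← 0° +55° = 55°
rotate_crank_by(-89°): θ ← 55° -89° = -34°
rotate_crank_by(+17°): θ ← -34° +17° = -17°
rotate_crank_by(+51°): θ ← -17° +51° = 34°
rotate_crank_by(+46°): θ ← 34° +46° = 80°
rotate_crank_by(-51°): θ ← 80° -51° = 29°
crank pin P = (r cos θ, r sin θ) = (29.737070, 16.483527)
h = r sin θ − e = 16.483527 − 20 = -3.516473
x = r cos θ + √(L² − h²) = 29.737070 + √(76176.0 − 12.3656) = 29.737070 + 275.977598 = 305.714668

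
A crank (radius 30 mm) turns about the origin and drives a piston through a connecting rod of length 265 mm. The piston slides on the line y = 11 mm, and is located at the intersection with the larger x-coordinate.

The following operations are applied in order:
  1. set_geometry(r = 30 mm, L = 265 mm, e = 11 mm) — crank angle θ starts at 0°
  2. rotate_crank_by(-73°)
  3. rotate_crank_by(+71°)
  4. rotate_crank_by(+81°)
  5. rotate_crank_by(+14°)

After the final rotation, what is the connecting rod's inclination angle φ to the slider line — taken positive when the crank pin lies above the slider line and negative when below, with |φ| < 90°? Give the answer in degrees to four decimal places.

4.1026

set_geometry: r = 30 mm, L = 265 mm, e = 11 mm; θ ← 0°
rotate_crank_by(-73°): θ ← 0° -73° = -73°
rotate_crank_by(+71°): θ ← -73° +71° = -2°
rotate_crank_by(+81°): θ ← -2° +81° = 79°
rotate_crank_by(+14°): θ ← 79° +14° = 93°
crank pin P = (r cos θ, r sin θ) = (-1.570079, 29.958886)
h = r sin θ − e = 29.958886 − 11 = 18.958886
sin φ = h / L = 18.958886 / 265 = 0.07154297
φ = arcsin(0.07154297) = 4.102615°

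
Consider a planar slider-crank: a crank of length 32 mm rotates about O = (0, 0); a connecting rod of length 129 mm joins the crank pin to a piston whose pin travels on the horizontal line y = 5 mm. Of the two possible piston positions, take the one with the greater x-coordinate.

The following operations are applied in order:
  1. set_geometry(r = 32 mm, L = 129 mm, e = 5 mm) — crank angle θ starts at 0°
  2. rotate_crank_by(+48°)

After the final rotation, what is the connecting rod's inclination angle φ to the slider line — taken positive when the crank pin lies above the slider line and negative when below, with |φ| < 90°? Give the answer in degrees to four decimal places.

8.3712

set_geometry: r = 32 mm, L = 129 mm, e = 5 mm; θ ← 0°
rotate_crank_by(+48°): θ ← 0° +48° = 48°
crank pin P = (r cos θ, r sin θ) = (21.412179, 23.780634)
h = r sin θ − e = 23.780634 − 5 = 18.780634
sin φ = h / L = 18.780634 / 129 = 0.14558631
φ = arcsin(0.14558631) = 8.371233°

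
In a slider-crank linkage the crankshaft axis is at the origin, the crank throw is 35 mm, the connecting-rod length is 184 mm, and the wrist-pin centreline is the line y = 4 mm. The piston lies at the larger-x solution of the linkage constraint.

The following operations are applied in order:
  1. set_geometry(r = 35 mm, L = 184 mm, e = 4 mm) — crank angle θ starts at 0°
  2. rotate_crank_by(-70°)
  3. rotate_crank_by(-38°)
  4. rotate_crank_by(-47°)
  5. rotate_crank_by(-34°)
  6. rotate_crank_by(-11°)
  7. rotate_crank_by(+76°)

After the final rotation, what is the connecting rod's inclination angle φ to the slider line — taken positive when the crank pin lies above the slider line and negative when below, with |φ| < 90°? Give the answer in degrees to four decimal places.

-10.3369

set_geometry: r = 35 mm, L = 184 mm, e = 4 mm; θ ← 0°
rotate_crank_by(-70°): θ ← 0° -70° = -70°
rotate_crank_by(-38°): θ ← -70° -38° = -108°
rotate_crank_by(-47°): θ ← -108° -47° = -155°
rotate_crank_by(-34°): θ ← -155° -34° = -189°
rotate_crank_by(-11°): θ ← -189° -11° = -200°
rotate_crank_by(+76°): θ ← -200° +76° = -124°
crank pin P = (r cos θ, r sin θ) = (-19.571752, -29.016315)
h = r sin θ − e = -29.016315 − 4 = -33.016315
sin φ = h / L = -33.016315 / 184 = -0.17943649
φ = arcsin(-0.17943649) = -10.336939°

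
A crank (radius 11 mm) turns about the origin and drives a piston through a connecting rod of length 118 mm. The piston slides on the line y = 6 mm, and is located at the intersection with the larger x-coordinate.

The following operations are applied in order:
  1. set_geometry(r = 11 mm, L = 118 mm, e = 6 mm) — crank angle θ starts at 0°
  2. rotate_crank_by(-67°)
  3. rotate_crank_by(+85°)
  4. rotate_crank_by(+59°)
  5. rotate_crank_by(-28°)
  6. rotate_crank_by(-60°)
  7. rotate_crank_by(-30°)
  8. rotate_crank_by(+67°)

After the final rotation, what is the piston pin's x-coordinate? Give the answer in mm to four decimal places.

set_geometry: r = 11 mm, L = 118 mm, e = 6 mm; θ ← 0°
rotate_crank_by(-67°): θ ← 0° -67° = -67°
rotate_crank_by(+85°): θ ← -67° +85° = 18°
rotate_crank_by(+59°): θ ← 18° +59° = 77°
rotate_crank_by(-28°): θ ← 77° -28° = 49°
rotate_crank_by(-60°): θ ← 49° -60° = -11°
rotate_crank_by(-30°): θ ← -11° -30° = -41°
rotate_crank_by(+67°): θ ← -41° +67° = 26°
crank pin P = (r cos θ, r sin θ) = (9.886735, 4.822083)
h = r sin θ − e = 4.822083 − 6 = -1.177917
x = r cos θ + √(L² − h²) = 9.886735 + √(13924.0 − 1.3875) = 9.886735 + 117.994121 = 127.880855

127.8809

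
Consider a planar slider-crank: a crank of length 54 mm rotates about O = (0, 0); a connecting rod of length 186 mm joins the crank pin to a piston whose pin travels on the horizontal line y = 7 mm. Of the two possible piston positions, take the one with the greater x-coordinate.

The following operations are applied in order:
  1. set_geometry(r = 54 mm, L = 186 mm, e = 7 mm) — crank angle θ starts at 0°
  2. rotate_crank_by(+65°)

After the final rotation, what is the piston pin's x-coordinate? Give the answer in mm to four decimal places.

set_geometry: r = 54 mm, L = 186 mm, e = 7 mm; θ ← 0°
rotate_crank_by(+65°): θ ← 0° +65° = 65°
crank pin P = (r cos θ, r sin θ) = (22.821386, 48.940620)
h = r sin θ − e = 48.940620 − 7 = 41.940620
x = r cos θ + √(L² − h²) = 22.821386 + √(34596.0 − 1759.0156) = 22.821386 + 181.209780 = 204.031166

204.0312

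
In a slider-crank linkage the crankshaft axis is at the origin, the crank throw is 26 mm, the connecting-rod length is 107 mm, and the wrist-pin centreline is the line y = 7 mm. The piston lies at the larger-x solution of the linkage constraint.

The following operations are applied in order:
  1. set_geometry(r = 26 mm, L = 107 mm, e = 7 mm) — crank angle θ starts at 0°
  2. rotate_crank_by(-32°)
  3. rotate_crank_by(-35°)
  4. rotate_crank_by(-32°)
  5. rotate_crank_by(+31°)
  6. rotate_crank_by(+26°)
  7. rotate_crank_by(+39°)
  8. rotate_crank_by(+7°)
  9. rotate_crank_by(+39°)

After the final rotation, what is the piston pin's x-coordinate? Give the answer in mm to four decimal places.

set_geometry: r = 26 mm, L = 107 mm, e = 7 mm; θ ← 0°
rotate_crank_by(-32°): θ ← 0° -32° = -32°
rotate_crank_by(-35°): θ ← -32° -35° = -67°
rotate_crank_by(-32°): θ ← -67° -32° = -99°
rotate_crank_by(+31°): θ ← -99° +31° = -68°
rotate_crank_by(+26°): θ ← -68° +26° = -42°
rotate_crank_by(+39°): θ ← -42° +39° = -3°
rotate_crank_by(+7°): θ ← -3° +7° = 4°
rotate_crank_by(+39°): θ ← 4° +39° = 43°
crank pin P = (r cos θ, r sin θ) = (19.015196, 17.731957)
h = r sin θ − e = 17.731957 − 7 = 10.731957
x = r cos θ + √(L² − h²) = 19.015196 + √(11449.0 − 115.1749) = 19.015196 + 106.460439 = 125.475635

125.4756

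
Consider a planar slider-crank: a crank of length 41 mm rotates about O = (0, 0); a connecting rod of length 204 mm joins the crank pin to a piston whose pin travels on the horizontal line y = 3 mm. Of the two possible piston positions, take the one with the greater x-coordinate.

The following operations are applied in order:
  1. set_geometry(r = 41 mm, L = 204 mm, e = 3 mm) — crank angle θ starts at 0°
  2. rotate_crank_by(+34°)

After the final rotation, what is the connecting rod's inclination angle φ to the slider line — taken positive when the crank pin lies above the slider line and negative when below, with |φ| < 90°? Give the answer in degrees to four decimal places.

set_geometry: r = 41 mm, L = 204 mm, e = 3 mm; θ ← 0°
rotate_crank_by(+34°): θ ← 0° +34° = 34°
crank pin P = (r cos θ, r sin θ) = (33.990540, 22.926909)
h = r sin θ − e = 22.926909 − 3 = 19.926909
sin φ = h / L = 19.926909 / 204 = 0.09768093
φ = arcsin(0.09768093) = 5.605643°

5.6056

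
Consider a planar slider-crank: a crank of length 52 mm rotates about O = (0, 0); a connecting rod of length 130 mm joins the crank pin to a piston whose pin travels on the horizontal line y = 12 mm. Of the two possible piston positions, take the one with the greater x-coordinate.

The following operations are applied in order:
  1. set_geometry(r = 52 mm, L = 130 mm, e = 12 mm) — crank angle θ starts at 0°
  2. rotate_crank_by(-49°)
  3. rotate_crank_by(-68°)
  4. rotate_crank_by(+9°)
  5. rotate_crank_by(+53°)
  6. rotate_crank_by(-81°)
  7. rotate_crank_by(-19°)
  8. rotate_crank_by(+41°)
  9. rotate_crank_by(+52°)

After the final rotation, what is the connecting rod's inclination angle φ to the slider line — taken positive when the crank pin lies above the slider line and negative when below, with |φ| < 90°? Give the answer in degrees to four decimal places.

-26.4545

set_geometry: r = 52 mm, L = 130 mm, e = 12 mm; θ ← 0°
rotate_crank_by(-49°): θ ← 0° -49° = -49°
rotate_crank_by(-68°): θ ← -49° -68° = -117°
rotate_crank_by(+9°): θ ← -117° +9° = -108°
rotate_crank_by(+53°): θ ← -108° +53° = -55°
rotate_crank_by(-81°): θ ← -55° -81° = -136°
rotate_crank_by(-19°): θ ← -136° -19° = -155°
rotate_crank_by(+41°): θ ← -155° +41° = -114°
rotate_crank_by(+52°): θ ← -114° +52° = -62°
crank pin P = (r cos θ, r sin θ) = (24.412521, -45.913275)
h = r sin θ − e = -45.913275 − 12 = -57.913275
sin φ = h / L = -57.913275 / 130 = -0.44548673
φ = arcsin(-0.44548673) = -26.454484°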